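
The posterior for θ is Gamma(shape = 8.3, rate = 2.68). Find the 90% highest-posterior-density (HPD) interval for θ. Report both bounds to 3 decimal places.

The posterior is unimodal and skewed, so the HPD interval has equal density at both endpoints and is the shortest 90% interval.
Solving f(1.372) = f(4.761) with F(4.761) − F(1.372) = 0.90 gives [1.372, 4.761].
For comparison, the equal-tailed interval is [1.565, 5.051]; the HPD is narrower and shifted toward the mode.

[1.372, 4.761]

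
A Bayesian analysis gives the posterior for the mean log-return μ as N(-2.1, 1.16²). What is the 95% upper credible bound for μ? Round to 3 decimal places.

Need U with P(μ ≤ U) = 0.95: U = -2.1 + z_{0.05}·1.16.
z = 1.645; U = -2.1 + 1.645 × 1.16 = -0.192.

-0.192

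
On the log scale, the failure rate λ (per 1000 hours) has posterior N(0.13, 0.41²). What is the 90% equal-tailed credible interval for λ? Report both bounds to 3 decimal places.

[0.580, 2.235]

On the log scale the 90% interval is 0.13 ± 1.645 × 0.41 = [-0.5444, 0.8044].
Exponentiate: [e^-0.5444, e^0.8044] = [0.580, 2.235].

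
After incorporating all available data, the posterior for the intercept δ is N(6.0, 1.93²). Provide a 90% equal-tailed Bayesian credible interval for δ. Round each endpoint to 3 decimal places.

The posterior is symmetric, so the 90% equal-tailed interval is δ = 6.0 ± z·1.93 with z = 1.645.
Half-width: 1.645 × 1.93 = 3.175.
6.0 − 3.175 = 2.825; 6.0 + 3.175 = 9.175.

[2.825, 9.175]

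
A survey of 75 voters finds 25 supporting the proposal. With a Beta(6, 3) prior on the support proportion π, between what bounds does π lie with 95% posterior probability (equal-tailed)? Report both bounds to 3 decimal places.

[0.270, 0.474]

Posterior: Beta(6+25, 3+50) = Beta(31, 53).
Equal-tailed 95% interval: the 0.025 and 0.975 quantiles of Beta(31, 53).
Posterior mean ≈ 0.369, SD ≈ 0.052; a Normal approximation gives roughly [0.266, 0.472].
Exact: F⁻¹(0.025) = 0.270; F⁻¹(0.975) = 0.474.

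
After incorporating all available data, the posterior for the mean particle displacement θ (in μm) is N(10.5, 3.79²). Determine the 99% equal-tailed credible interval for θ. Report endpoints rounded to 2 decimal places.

The posterior is symmetric, so the 99% equal-tailed interval is θ = 10.5 ± z·3.79 with z = 2.576.
Half-width: 2.576 × 3.79 = 9.76.
10.5 − 9.76 = 0.74; 10.5 + 9.76 = 20.26.

[0.74, 20.26]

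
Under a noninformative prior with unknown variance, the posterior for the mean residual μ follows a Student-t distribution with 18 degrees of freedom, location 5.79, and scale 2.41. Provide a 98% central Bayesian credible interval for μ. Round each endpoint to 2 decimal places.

[-0.36, 11.94]

The t_18 distribution is symmetric; the 98% interval is 5.79 ± t·2.41 with t_{0.99,18} = 2.552.
Half-width: 2.552 × 2.41 = 6.15.
5.79 − 6.15 = -0.36; 5.79 + 6.15 = 11.94.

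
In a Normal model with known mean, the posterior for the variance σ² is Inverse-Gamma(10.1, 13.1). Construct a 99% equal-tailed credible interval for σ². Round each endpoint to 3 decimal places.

Inverse-Gamma(10.1, 13.1) quantiles: F⁻¹(0.005) and F⁻¹(0.995).
Equivalently, 1/σ² ~ Gamma(10.1, rate = 13.1); invert its 0.995 and 0.005 quantiles.
Posterior mean ≈ 1.440, SD ≈ 0.506; a Normal approximation gives roughly [0.137, 2.742].
Exact: lower = 0.650; upper = 3.469.

[0.650, 3.469]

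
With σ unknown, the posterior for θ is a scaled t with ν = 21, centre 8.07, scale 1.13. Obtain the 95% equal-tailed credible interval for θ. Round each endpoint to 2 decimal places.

The t_21 distribution is symmetric; the 95% interval is 8.07 ± t·1.13 with t_{0.975,21} = 2.080.
Half-width: 2.080 × 1.13 = 2.35.
8.07 − 2.35 = 5.72; 8.07 + 2.35 = 10.42.

[5.72, 10.42]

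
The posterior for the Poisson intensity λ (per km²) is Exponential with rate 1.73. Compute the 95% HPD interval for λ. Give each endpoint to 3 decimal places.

The exponential density is strictly decreasing on [0, ∞), so the HPD interval is anchored at 0: [0, q] with P(λ ≤ q) = 0.95.
q = −ln(1 − 0.95) / 1.73 = 2.9957 / 1.73 = 1.732.

[0.000, 1.732]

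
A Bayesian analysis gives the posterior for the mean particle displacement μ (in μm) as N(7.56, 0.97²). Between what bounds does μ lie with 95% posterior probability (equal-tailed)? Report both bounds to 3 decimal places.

[5.659, 9.461]

The posterior is symmetric, so the 95% equal-tailed interval is μ = 7.56 ± z·0.97 with z = 1.960.
Half-width: 1.960 × 0.97 = 1.901.
7.56 − 1.901 = 5.659; 7.56 + 1.901 = 9.461.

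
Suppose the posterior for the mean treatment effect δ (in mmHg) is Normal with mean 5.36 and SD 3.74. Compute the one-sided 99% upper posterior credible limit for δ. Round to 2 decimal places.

Need U with P(δ ≤ U) = 0.99: U = 5.36 + z_{0.01}·3.74.
z = 2.326; U = 5.36 + 2.326 × 3.74 = 14.06.

14.06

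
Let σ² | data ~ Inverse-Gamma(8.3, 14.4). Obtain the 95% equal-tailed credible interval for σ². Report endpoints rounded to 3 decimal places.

[0.971, 3.945]

Inverse-Gamma(8.3, 14.4) quantiles: F⁻¹(0.025) and F⁻¹(0.975).
Equivalently, 1/σ² ~ Gamma(8.3, rate = 14.4); invert its 0.975 and 0.025 quantiles.
Posterior mean ≈ 1.973, SD ≈ 0.786; a Normal approximation gives roughly [0.432, 3.513].
Exact: lower = 0.971; upper = 3.945.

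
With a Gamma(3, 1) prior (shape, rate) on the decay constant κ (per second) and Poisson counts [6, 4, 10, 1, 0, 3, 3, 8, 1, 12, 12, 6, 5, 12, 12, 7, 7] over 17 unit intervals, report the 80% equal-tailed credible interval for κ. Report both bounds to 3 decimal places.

[5.482, 6.987]

Posterior: Gamma(3+109, 1+17) = Gamma(112, 18) (shape, rate).
Equal-tailed 80% interval: Gamma(112, 18) quantiles at 0.1 and 0.9.
Posterior mean ≈ 6.222, SD ≈ 0.588; a Normal approximation gives roughly [5.469, 6.976].
Exact: lower = 5.482; upper = 6.987.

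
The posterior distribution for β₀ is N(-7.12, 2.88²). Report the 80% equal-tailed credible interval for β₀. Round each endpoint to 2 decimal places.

[-10.81, -3.43]

The posterior is symmetric, so the 80% equal-tailed interval is β₀ = -7.12 ± z·2.88 with z = 1.282.
Half-width: 1.282 × 2.88 = 3.69.
-7.12 − 3.69 = -10.81; -7.12 + 3.69 = -3.43.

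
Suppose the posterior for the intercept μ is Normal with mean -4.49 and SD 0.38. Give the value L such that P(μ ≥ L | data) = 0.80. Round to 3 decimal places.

-4.810

Need L with P(μ ≥ L) = 0.80: L = -4.49 − z_{0.2}·0.38.
z = 0.842; L = -4.49 − 0.842 × 0.38 = -4.810.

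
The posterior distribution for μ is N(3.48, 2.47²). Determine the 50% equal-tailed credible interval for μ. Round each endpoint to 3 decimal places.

[1.814, 5.146]

The posterior is symmetric, so the 50% equal-tailed interval is μ = 3.48 ± z·2.47 with z = 0.674.
Half-width: 0.674 × 2.47 = 1.666.
3.48 − 1.666 = 1.814; 3.48 + 1.666 = 5.146.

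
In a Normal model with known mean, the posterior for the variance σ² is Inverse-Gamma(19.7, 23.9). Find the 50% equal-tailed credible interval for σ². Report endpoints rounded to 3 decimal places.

Inverse-Gamma(19.7, 23.9) quantiles: F⁻¹(0.25) and F⁻¹(0.75).
Equivalently, 1/σ² ~ Gamma(19.7, rate = 23.9); invert its 0.75 and 0.25 quantiles.
Posterior mean ≈ 1.278, SD ≈ 0.304; a Normal approximation gives roughly [1.073, 1.483].
Exact: lower = 1.063; upper = 1.444.

[1.063, 1.444]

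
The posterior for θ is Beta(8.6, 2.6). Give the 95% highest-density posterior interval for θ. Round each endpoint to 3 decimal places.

[0.533, 0.973]

The posterior is unimodal and skewed, so the HPD interval has equal density at both endpoints and is the shortest 95% interval.
Solving f(0.533) = f(0.973) with F(0.973) − F(0.533) = 0.95 gives [0.533, 0.973].
For comparison, the equal-tailed interval is [0.494, 0.953]; the HPD is narrower and shifted toward the mode.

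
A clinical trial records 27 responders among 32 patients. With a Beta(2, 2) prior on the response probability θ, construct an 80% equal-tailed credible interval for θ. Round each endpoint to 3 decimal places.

[0.718, 0.885]

Posterior: Beta(2+27, 2+5) = Beta(29, 7).
Equal-tailed 80% interval: the 0.1 and 0.9 quantiles of Beta(29, 7).
Posterior mean ≈ 0.806, SD ≈ 0.065; a Normal approximation gives roughly [0.722, 0.889].
Exact: F⁻¹(0.1) = 0.718; F⁻¹(0.9) = 0.885.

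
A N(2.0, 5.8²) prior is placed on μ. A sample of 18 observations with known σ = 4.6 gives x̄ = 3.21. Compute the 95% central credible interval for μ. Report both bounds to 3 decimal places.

[1.080, 5.258]

Posterior precision = 1/5.8² + 18/4.6² = 0.0297 + 0.8507 = 0.8804, so posterior SD = 1.0658.
Posterior mean = (2.0/5.8² + 18·3.21/4.6²) / 0.8804 = 3.1691.
Interval: 3.1691 ± 1.960 × 1.0658 → [1.080, 5.258].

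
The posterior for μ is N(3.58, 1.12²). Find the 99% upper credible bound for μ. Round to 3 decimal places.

6.186

Need U with P(μ ≤ U) = 0.99: U = 3.58 + z_{0.01}·1.12.
z = 2.326; U = 3.58 + 2.326 × 1.12 = 6.186.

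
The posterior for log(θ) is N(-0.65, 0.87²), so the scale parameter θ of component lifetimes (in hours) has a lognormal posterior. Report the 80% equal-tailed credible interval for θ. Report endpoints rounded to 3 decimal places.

On the log scale the 80% interval is -0.65 ± 1.282 × 0.87 = [-1.7649, 0.4649].
Exponentiate: [e^-1.7649, e^0.4649] = [0.171, 1.592].

[0.171, 1.592]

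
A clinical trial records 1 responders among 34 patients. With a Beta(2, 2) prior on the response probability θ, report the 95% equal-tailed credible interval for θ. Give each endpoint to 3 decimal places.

Posterior: Beta(2+1, 2+33) = Beta(3, 35).
Equal-tailed 95% interval: the 0.025 and 0.975 quantiles of Beta(3, 35).
Posterior mean ≈ 0.079, SD ≈ 0.043; a Normal approximation gives roughly [-0.006, 0.164].
Exact: F⁻¹(0.025) = 0.017; F⁻¹(0.975) = 0.182.

[0.017, 0.182]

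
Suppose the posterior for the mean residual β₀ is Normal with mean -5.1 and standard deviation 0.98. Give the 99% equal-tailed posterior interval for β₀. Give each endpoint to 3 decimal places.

The posterior is symmetric, so the 99% equal-tailed interval is β₀ = -5.1 ± z·0.98 with z = 2.576.
Half-width: 2.576 × 0.98 = 2.524.
-5.1 − 2.524 = -7.624; -5.1 + 2.524 = -2.576.

[-7.624, -2.576]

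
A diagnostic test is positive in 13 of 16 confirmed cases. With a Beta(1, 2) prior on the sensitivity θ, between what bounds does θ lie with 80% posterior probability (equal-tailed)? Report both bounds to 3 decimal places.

Posterior: Beta(1+13, 2+3) = Beta(14, 5).
Equal-tailed 80% interval: the 0.1 and 0.9 quantiles of Beta(14, 5).
Posterior mean ≈ 0.737, SD ≈ 0.098; a Normal approximation gives roughly [0.611, 0.863].
Exact: F⁻¹(0.1) = 0.604; F⁻¹(0.9) = 0.858.

[0.604, 0.858]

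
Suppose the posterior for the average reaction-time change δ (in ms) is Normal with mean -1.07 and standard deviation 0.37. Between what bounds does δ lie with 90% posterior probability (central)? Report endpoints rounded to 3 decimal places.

The posterior is symmetric, so the 90% equal-tailed interval is δ = -1.07 ± z·0.37 with z = 1.645.
Half-width: 1.645 × 0.37 = 0.609.
-1.07 − 0.609 = -1.679; -1.07 + 0.609 = -0.461.

[-1.679, -0.461]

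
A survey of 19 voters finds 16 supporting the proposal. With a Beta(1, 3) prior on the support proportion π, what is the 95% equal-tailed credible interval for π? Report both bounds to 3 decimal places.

[0.546, 0.893]

Posterior: Beta(1+16, 3+3) = Beta(17, 6).
Equal-tailed 95% interval: the 0.025 and 0.975 quantiles of Beta(17, 6).
Posterior mean ≈ 0.739, SD ≈ 0.090; a Normal approximation gives roughly [0.563, 0.915].
Exact: F⁻¹(0.025) = 0.546; F⁻¹(0.975) = 0.893.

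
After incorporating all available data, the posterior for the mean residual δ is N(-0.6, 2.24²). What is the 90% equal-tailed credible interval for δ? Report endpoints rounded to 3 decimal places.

[-4.284, 3.084]

The posterior is symmetric, so the 90% equal-tailed interval is δ = -0.6 ± z·2.24 with z = 1.645.
Half-width: 1.645 × 2.24 = 3.684.
-0.6 − 3.684 = -4.284; -0.6 + 3.684 = 3.084.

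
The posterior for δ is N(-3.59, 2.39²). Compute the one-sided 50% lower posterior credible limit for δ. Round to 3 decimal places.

-3.590

Need L with P(δ ≥ L) = 0.50: L = -3.59 − z_{0.5}·2.39.
z = 0.000; L = -3.59 − 0.000 × 2.39 = -3.590.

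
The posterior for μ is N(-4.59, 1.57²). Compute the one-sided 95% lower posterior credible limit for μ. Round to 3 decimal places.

-7.172

Need L with P(μ ≥ L) = 0.95: L = -4.59 − z_{0.05}·1.57.
z = 1.645; L = -4.59 − 1.645 × 1.57 = -7.172.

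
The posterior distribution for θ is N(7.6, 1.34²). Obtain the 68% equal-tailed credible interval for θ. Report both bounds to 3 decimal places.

The posterior is symmetric, so the 68% equal-tailed interval is θ = 7.6 ± z·1.34 with z = 0.994.
Half-width: 0.994 × 1.34 = 1.333.
7.6 − 1.333 = 6.267; 7.6 + 1.333 = 8.933.

[6.267, 8.933]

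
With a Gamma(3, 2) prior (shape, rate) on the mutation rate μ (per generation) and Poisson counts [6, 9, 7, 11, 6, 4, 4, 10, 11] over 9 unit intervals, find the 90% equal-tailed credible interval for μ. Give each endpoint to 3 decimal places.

[5.248, 7.764]

Posterior: Gamma(3+68, 2+9) = Gamma(71, 11) (shape, rate).
Equal-tailed 90% interval: Gamma(71, 11) quantiles at 0.05 and 0.95.
Posterior mean ≈ 6.455, SD ≈ 0.766; a Normal approximation gives roughly [5.195, 7.715].
Exact: lower = 5.248; upper = 7.764.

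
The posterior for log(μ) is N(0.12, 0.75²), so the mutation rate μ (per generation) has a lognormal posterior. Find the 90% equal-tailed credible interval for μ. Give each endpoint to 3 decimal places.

On the log scale the 90% interval is 0.12 ± 1.645 × 0.75 = [-1.1136, 1.3536].
Exponentiate: [e^-1.1136, e^1.3536] = [0.328, 3.871].

[0.328, 3.871]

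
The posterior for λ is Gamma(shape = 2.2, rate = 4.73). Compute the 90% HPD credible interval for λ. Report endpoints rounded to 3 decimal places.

The posterior is unimodal and skewed, so the HPD interval has equal density at both endpoints and is the shortest 90% interval.
Solving f(0.029) = f(0.898) with F(0.898) − F(0.029) = 0.90 gives [0.029, 0.898].
For comparison, the equal-tailed interval is [0.093, 1.071]; the HPD is narrower and shifted toward the mode.

[0.029, 0.898]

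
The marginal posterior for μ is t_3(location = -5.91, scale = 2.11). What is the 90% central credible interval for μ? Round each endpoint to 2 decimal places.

[-10.88, -0.94]

The t_3 distribution is symmetric; the 90% interval is -5.91 ± t·2.11 with t_{0.95,3} = 2.353.
Half-width: 2.353 × 2.11 = 4.97.
-5.91 − 4.97 = -10.88; -5.91 + 4.97 = -0.94.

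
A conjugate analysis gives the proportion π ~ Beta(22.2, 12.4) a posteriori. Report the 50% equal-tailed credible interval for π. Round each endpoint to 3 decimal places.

Posterior: Beta(22.2, 12.4).
Equal-tailed 50% interval: the 0.25 and 0.75 quantiles of Beta(22.2, 12.4).
Posterior mean ≈ 0.642, SD ≈ 0.080; a Normal approximation gives roughly [0.587, 0.696].
Exact: F⁻¹(0.25) = 0.588; F⁻¹(0.75) = 0.698.

[0.588, 0.698]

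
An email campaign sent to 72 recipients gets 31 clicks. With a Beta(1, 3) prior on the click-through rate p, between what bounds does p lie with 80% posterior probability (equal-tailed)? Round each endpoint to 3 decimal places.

[0.349, 0.494]

Posterior: Beta(1+31, 3+41) = Beta(32, 44).
Equal-tailed 80% interval: the 0.1 and 0.9 quantiles of Beta(32, 44).
Posterior mean ≈ 0.421, SD ≈ 0.056; a Normal approximation gives roughly [0.349, 0.493].
Exact: F⁻¹(0.1) = 0.349; F⁻¹(0.9) = 0.494.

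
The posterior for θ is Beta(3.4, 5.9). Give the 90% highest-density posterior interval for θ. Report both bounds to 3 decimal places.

[0.117, 0.605]

The posterior is unimodal and skewed, so the HPD interval has equal density at both endpoints and is the shortest 90% interval.
Solving f(0.117) = f(0.605) with F(0.605) − F(0.117) = 0.90 gives [0.117, 0.605].
For comparison, the equal-tailed interval is [0.136, 0.629]; the HPD is narrower and shifted toward the mode.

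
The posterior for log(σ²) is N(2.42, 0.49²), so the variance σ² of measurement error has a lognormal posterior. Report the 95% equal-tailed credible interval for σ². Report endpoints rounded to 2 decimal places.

On the log scale the 95% interval is 2.42 ± 1.960 × 0.49 = [1.4596, 3.3804].
Exponentiate: [e^1.4596, e^3.3804] = [4.30, 29.38].

[4.30, 29.38]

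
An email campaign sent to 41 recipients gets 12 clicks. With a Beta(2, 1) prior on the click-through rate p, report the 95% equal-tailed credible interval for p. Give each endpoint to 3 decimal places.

Posterior: Beta(2+12, 1+29) = Beta(14, 30).
Equal-tailed 95% interval: the 0.025 and 0.975 quantiles of Beta(14, 30).
Posterior mean ≈ 0.318, SD ≈ 0.069; a Normal approximation gives roughly [0.182, 0.454].
Exact: F⁻¹(0.025) = 0.191; F⁻¹(0.975) = 0.461.

[0.191, 0.461]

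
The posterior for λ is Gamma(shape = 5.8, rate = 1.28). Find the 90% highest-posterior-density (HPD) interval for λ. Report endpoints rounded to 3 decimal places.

[1.564, 7.385]

The posterior is unimodal and skewed, so the HPD interval has equal density at both endpoints and is the shortest 90% interval.
Solving f(1.564) = f(7.385) with F(7.385) − F(1.564) = 0.90 gives [1.564, 7.385].
For comparison, the equal-tailed interval is [1.939, 8.003]; the HPD is narrower and shifted toward the mode.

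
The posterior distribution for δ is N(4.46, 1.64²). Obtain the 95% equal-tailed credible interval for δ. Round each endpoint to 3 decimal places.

[1.246, 7.674]

The posterior is symmetric, so the 95% equal-tailed interval is δ = 4.46 ± z·1.64 with z = 1.960.
Half-width: 1.960 × 1.64 = 3.214.
4.46 − 3.214 = 1.246; 4.46 + 3.214 = 7.674.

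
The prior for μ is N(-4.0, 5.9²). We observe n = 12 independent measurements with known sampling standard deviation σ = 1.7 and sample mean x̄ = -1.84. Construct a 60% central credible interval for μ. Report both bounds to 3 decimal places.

Posterior precision = 1/5.9² + 12/1.7² = 0.0287 + 4.1522 = 4.1810, so posterior SD = 0.4891.
Posterior mean = (-4.0/5.9² + 12·-1.84/1.7²) / 4.1810 = -1.8548.
Interval: -1.8548 ± 0.842 × 0.4891 → [-2.266, -1.443].

[-2.266, -1.443]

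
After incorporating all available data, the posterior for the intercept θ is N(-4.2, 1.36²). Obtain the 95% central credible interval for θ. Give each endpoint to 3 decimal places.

[-6.866, -1.534]

The posterior is symmetric, so the 95% equal-tailed interval is θ = -4.2 ± z·1.36 with z = 1.960.
Half-width: 1.960 × 1.36 = 2.666.
-4.2 − 2.666 = -6.866; -4.2 + 2.666 = -1.534.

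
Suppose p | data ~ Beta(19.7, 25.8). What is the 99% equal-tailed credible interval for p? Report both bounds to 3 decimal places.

[0.255, 0.622]

Posterior: Beta(19.7, 25.8).
Equal-tailed 99% interval: the 0.005 and 0.995 quantiles of Beta(19.7, 25.8).
Posterior mean ≈ 0.433, SD ≈ 0.073; a Normal approximation gives roughly [0.246, 0.620].
Exact: F⁻¹(0.005) = 0.255; F⁻¹(0.995) = 0.622.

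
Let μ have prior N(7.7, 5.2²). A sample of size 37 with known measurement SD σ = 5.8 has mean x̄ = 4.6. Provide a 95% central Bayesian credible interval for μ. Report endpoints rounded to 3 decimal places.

Posterior precision = 1/5.2² + 37/5.8² = 0.0370 + 1.0999 = 1.1369, so posterior SD = 0.9379.
Posterior mean = (7.7/5.2² + 37·4.6/5.8²) / 1.1369 = 4.7008.
Interval: 4.7008 ± 1.960 × 0.9379 → [2.863, 6.539].

[2.863, 6.539]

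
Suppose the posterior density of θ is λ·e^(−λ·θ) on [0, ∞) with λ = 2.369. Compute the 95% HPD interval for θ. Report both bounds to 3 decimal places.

The exponential density is strictly decreasing on [0, ∞), so the HPD interval is anchored at 0: [0, q] with P(θ ≤ q) = 0.95.
q = −ln(1 − 0.95) / 2.369 = 2.9957 / 2.369 = 1.265.

[0.000, 1.265]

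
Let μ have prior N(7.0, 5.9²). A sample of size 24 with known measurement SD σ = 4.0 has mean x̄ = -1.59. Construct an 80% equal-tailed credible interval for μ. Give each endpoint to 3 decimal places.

[-2.465, -0.392]

Posterior precision = 1/5.9² + 24/4.0² = 0.0287 + 1.5000 = 1.5287, so posterior SD = 0.8088.
Posterior mean = (7.0/5.9² + 24·-1.59/4.0²) / 1.5287 = -1.4286.
Interval: -1.4286 ± 1.282 × 0.8088 → [-2.465, -0.392].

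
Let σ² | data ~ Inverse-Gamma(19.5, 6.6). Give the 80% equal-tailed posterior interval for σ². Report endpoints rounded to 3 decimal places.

[0.261, 0.468]

Inverse-Gamma(19.5, 6.6) quantiles: F⁻¹(0.1) and F⁻¹(0.9).
Equivalently, 1/σ² ~ Gamma(19.5, rate = 6.6); invert its 0.9 and 0.1 quantiles.
Posterior mean ≈ 0.357, SD ≈ 0.085; a Normal approximation gives roughly [0.247, 0.466].
Exact: lower = 0.261; upper = 0.468.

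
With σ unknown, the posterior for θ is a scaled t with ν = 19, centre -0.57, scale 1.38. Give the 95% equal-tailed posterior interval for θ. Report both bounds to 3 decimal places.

[-3.458, 2.318]

The t_19 distribution is symmetric; the 95% interval is -0.57 ± t·1.38 with t_{0.975,19} = 2.093.
Half-width: 2.093 × 1.38 = 2.888.
-0.57 − 2.888 = -3.458; -0.57 + 2.888 = 2.318.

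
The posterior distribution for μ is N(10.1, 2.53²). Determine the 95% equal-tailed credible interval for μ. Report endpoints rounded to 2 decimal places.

[5.14, 15.06]

The posterior is symmetric, so the 95% equal-tailed interval is μ = 10.1 ± z·2.53 with z = 1.960.
Half-width: 1.960 × 2.53 = 4.96.
10.1 − 4.96 = 5.14; 10.1 + 4.96 = 15.06.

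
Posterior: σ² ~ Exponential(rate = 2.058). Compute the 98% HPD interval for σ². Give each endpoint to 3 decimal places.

[0.000, 1.901]

The exponential density is strictly decreasing on [0, ∞), so the HPD interval is anchored at 0: [0, q] with P(σ² ≤ q) = 0.98.
q = −ln(1 − 0.98) / 2.058 = 3.9120 / 2.058 = 1.901.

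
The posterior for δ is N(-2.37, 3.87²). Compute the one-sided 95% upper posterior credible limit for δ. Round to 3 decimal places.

3.996

Need U with P(δ ≤ U) = 0.95: U = -2.37 + z_{0.05}·3.87.
z = 1.645; U = -2.37 + 1.645 × 3.87 = 3.996.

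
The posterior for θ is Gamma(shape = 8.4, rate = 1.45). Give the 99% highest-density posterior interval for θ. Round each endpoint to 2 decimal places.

[1.64, 11.66]

The posterior is unimodal and skewed, so the HPD interval has equal density at both endpoints and is the shortest 99% interval.
Solving f(1.64) = f(11.66) with F(11.66) − F(1.64) = 0.99 gives [1.64, 11.66].
For comparison, the equal-tailed interval is [1.93, 12.22]; the HPD is narrower and shifted toward the mode.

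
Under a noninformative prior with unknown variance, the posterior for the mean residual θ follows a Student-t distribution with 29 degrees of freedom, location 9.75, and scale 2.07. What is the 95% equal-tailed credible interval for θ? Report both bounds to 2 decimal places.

The t_29 distribution is symmetric; the 95% interval is 9.75 ± t·2.07 with t_{0.975,29} = 2.045.
Half-width: 2.045 × 2.07 = 4.23.
9.75 − 4.23 = 5.52; 9.75 + 4.23 = 13.98.

[5.52, 13.98]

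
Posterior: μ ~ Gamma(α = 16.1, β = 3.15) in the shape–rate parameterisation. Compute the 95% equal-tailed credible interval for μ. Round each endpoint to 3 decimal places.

Posterior: Gamma(shape 16.1, rate 3.15).
Equal-tailed 95% interval: Gamma(16.1, 3.15) quantiles at 0.025 and 0.975.
Posterior mean ≈ 5.111, SD ≈ 1.274; a Normal approximation gives roughly [2.615, 7.608].
Exact: lower = 2.927; upper = 7.894.

[2.927, 7.894]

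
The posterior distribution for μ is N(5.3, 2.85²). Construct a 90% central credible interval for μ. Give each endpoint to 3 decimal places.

[0.612, 9.988]

The posterior is symmetric, so the 90% equal-tailed interval is μ = 5.3 ± z·2.85 with z = 1.645.
Half-width: 1.645 × 2.85 = 4.688.
5.3 − 4.688 = 0.612; 5.3 + 4.688 = 9.988.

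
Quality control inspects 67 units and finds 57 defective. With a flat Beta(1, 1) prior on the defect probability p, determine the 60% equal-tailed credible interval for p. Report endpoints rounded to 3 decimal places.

[0.805, 0.878]

Posterior: Beta(1+57, 1+10) = Beta(58, 11).
Equal-tailed 60% interval: the 0.2 and 0.8 quantiles of Beta(58, 11).
Posterior mean ≈ 0.841, SD ≈ 0.044; a Normal approximation gives roughly [0.804, 0.877].
Exact: F⁻¹(0.2) = 0.805; F⁻¹(0.8) = 0.878.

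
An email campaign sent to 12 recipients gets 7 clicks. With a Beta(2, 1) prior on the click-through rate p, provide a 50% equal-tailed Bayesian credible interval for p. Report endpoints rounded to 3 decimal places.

[0.516, 0.688]

Posterior: Beta(2+7, 1+5) = Beta(9, 6).
Equal-tailed 50% interval: the 0.25 and 0.75 quantiles of Beta(9, 6).
Posterior mean ≈ 0.600, SD ≈ 0.122; a Normal approximation gives roughly [0.517, 0.683].
Exact: F⁻¹(0.25) = 0.516; F⁻¹(0.75) = 0.688.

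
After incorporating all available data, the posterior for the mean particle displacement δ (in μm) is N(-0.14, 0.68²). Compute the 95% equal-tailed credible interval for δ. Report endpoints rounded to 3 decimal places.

[-1.473, 1.193]

The posterior is symmetric, so the 95% equal-tailed interval is δ = -0.14 ± z·0.68 with z = 1.960.
Half-width: 1.960 × 0.68 = 1.333.
-0.14 − 1.333 = -1.473; -0.14 + 1.333 = 1.193.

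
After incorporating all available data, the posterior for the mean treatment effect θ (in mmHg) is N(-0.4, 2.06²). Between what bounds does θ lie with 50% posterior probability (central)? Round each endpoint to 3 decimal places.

[-1.789, 0.989]

The posterior is symmetric, so the 50% equal-tailed interval is θ = -0.4 ± z·2.06 with z = 0.674.
Half-width: 0.674 × 2.06 = 1.389.
-0.4 − 1.389 = -1.789; -0.4 + 1.389 = 0.989.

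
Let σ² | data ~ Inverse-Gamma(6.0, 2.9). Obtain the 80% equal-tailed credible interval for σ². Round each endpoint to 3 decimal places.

Inverse-Gamma(6.0, 2.9) quantiles: F⁻¹(0.1) and F⁻¹(0.9).
Equivalently, 1/σ² ~ Gamma(6.0, rate = 2.9); invert its 0.9 and 0.1 quantiles.
Posterior mean ≈ 0.580, SD ≈ 0.290; a Normal approximation gives roughly [0.208, 0.952].
Exact: lower = 0.313; upper = 0.920.

[0.313, 0.920]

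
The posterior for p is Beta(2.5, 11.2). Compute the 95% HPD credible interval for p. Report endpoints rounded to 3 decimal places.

The posterior is unimodal and skewed, so the HPD interval has equal density at both endpoints and is the shortest 95% interval.
Solving f(0.017) = f(0.379) with F(0.379) − F(0.017) = 0.95 gives [0.017, 0.379].
For comparison, the equal-tailed interval is [0.034, 0.417]; the HPD is narrower and shifted toward the mode.

[0.017, 0.379]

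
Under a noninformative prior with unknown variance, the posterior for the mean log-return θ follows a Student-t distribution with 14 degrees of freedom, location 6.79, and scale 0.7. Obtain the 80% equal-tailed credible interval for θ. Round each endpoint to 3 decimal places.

[5.848, 7.732]

The t_14 distribution is symmetric; the 80% interval is 6.79 ± t·0.7 with t_{0.9,14} = 1.345.
Half-width: 1.345 × 0.7 = 0.942.
6.79 − 0.942 = 5.848; 6.79 + 0.942 = 7.732.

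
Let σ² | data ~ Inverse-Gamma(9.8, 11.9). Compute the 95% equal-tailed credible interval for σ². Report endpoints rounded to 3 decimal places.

Inverse-Gamma(9.8, 11.9) quantiles: F⁻¹(0.025) and F⁻¹(0.975).
Equivalently, 1/σ² ~ Gamma(9.8, rate = 11.9); invert its 0.975 and 0.025 quantiles.
Posterior mean ≈ 1.352, SD ≈ 0.484; a Normal approximation gives roughly [0.403, 2.301].
Exact: lower = 0.707; upper = 2.555.

[0.707, 2.555]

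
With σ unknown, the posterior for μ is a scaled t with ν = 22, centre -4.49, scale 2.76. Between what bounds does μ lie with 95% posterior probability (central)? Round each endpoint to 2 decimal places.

The t_22 distribution is symmetric; the 95% interval is -4.49 ± t·2.76 with t_{0.975,22} = 2.074.
Half-width: 2.074 × 2.76 = 5.72.
-4.49 − 5.72 = -10.21; -4.49 + 5.72 = 1.23.

[-10.21, 1.23]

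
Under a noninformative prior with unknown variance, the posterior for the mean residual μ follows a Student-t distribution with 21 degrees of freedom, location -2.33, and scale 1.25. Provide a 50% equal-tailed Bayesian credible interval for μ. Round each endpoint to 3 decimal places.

[-3.188, -1.472]

The t_21 distribution is symmetric; the 50% interval is -2.33 ± t·1.25 with t_{0.75,21} = 0.686.
Half-width: 0.686 × 1.25 = 0.858.
-2.33 − 0.858 = -3.188; -2.33 + 0.858 = -1.472.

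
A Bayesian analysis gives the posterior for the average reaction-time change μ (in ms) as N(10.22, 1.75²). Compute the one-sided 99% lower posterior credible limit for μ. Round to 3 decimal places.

Need L with P(μ ≥ L) = 0.99: L = 10.22 − z_{0.01}·1.75.
z = 2.326; L = 10.22 − 2.326 × 1.75 = 6.149.

6.149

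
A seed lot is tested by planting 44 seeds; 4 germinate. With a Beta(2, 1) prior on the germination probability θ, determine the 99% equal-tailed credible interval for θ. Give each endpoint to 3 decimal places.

Posterior: Beta(2+4, 1+40) = Beta(6, 41).
Equal-tailed 99% interval: the 0.005 and 0.995 quantiles of Beta(6, 41).
Posterior mean ≈ 0.128, SD ≈ 0.048; a Normal approximation gives roughly [0.004, 0.252].
Exact: F⁻¹(0.005) = 0.035; F⁻¹(0.995) = 0.278.

[0.035, 0.278]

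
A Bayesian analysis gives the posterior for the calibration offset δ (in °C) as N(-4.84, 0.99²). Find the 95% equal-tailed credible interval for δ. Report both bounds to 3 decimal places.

[-6.780, -2.900]

The posterior is symmetric, so the 95% equal-tailed interval is δ = -4.84 ± z·0.99 with z = 1.960.
Half-width: 1.960 × 0.99 = 1.940.
-4.84 − 1.940 = -6.780; -4.84 + 1.940 = -2.900.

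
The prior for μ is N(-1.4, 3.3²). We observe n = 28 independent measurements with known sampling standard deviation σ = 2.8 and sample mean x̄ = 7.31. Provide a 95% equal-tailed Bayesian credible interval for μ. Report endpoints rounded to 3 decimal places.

[6.068, 8.116]

Posterior precision = 1/3.3² + 28/2.8² = 0.0918 + 3.5714 = 3.6633, so posterior SD = 0.5225.
Posterior mean = (-1.4/3.3² + 28·7.31/2.8²) / 3.6633 = 7.0917.
Interval: 7.0917 ± 1.960 × 0.5225 → [6.068, 8.116].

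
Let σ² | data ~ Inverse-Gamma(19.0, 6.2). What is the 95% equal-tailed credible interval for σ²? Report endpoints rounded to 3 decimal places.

[0.218, 0.542]

Inverse-Gamma(19.0, 6.2) quantiles: F⁻¹(0.025) and F⁻¹(0.975).
Equivalently, 1/σ² ~ Gamma(19.0, rate = 6.2); invert its 0.975 and 0.025 quantiles.
Posterior mean ≈ 0.344, SD ≈ 0.084; a Normal approximation gives roughly [0.181, 0.508].
Exact: lower = 0.218; upper = 0.542.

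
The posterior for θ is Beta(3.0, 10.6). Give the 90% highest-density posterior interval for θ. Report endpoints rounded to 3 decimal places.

The posterior is unimodal and skewed, so the HPD interval has equal density at both endpoints and is the shortest 90% interval.
Solving f(0.047) = f(0.386) with F(0.386) − F(0.047) = 0.90 gives [0.047, 0.386].
For comparison, the equal-tailed interval is [0.068, 0.421]; the HPD is narrower and shifted toward the mode.

[0.047, 0.386]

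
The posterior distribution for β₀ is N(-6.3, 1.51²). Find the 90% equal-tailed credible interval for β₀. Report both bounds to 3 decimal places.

[-8.784, -3.816]

The posterior is symmetric, so the 90% equal-tailed interval is β₀ = -6.3 ± z·1.51 with z = 1.645.
Half-width: 1.645 × 1.51 = 2.484.
-6.3 − 2.484 = -8.784; -6.3 + 2.484 = -3.816.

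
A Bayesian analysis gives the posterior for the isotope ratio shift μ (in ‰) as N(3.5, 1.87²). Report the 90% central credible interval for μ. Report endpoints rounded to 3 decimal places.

[0.424, 6.576]

The posterior is symmetric, so the 90% equal-tailed interval is μ = 3.5 ± z·1.87 with z = 1.645.
Half-width: 1.645 × 1.87 = 3.076.
3.5 − 3.076 = 0.424; 3.5 + 3.076 = 6.576.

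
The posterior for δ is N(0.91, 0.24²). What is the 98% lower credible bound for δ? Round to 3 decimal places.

0.417

Need L with P(δ ≥ L) = 0.98: L = 0.91 − z_{0.02}·0.24.
z = 2.054; L = 0.91 − 2.054 × 0.24 = 0.417.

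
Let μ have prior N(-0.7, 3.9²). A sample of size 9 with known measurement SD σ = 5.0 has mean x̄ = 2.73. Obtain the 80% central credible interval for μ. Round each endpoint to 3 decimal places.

Posterior precision = 1/3.9² + 9/5.0² = 0.0657 + 0.3600 = 0.4257, so posterior SD = 1.5326.
Posterior mean = (-0.7/3.9² + 9·2.73/5.0²) / 0.4257 = 2.2003.
Interval: 2.2003 ± 1.282 × 1.5326 → [0.236, 4.164].

[0.236, 4.164]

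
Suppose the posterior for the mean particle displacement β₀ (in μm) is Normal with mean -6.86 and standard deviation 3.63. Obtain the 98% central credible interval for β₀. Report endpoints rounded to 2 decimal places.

[-15.30, 1.58]

The posterior is symmetric, so the 98% equal-tailed interval is β₀ = -6.86 ± z·3.63 with z = 2.326.
Half-width: 2.326 × 3.63 = 8.44.
-6.86 − 8.44 = -15.30; -6.86 + 8.44 = 1.58.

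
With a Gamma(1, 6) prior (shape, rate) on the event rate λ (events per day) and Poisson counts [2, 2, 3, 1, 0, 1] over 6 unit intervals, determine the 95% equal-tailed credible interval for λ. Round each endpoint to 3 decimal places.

Posterior: Gamma(1+9, 6+6) = Gamma(10, 12) (shape, rate).
Equal-tailed 95% interval: Gamma(10, 12) quantiles at 0.025 and 0.975.
Posterior mean ≈ 0.833, SD ≈ 0.264; a Normal approximation gives roughly [0.317, 1.350].
Exact: lower = 0.400; upper = 1.424.

[0.400, 1.424]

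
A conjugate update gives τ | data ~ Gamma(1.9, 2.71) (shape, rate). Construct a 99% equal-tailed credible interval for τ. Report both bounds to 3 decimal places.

Posterior: Gamma(shape 1.9, rate 2.71).
Equal-tailed 99% interval: Gamma(1.9, 2.71) quantiles at 0.005 and 0.995.
Posterior mean ≈ 0.701, SD ≈ 0.509; a Normal approximation gives roughly [-0.609, 2.011].
Exact: lower = 0.032; upper = 2.669.

[0.032, 2.669]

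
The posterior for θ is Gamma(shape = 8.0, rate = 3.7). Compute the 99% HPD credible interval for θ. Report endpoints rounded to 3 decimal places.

The posterior is unimodal and skewed, so the HPD interval has equal density at both endpoints and is the shortest 99% interval.
Solving f(0.583) = f(4.411) with F(4.411) − F(0.583) = 0.99 gives [0.583, 4.411].
For comparison, the equal-tailed interval is [0.695, 4.631]; the HPD is narrower and shifted toward the mode.

[0.583, 4.411]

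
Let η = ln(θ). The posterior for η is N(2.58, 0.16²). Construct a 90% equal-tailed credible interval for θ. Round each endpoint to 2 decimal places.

On the log scale the 90% interval is 2.58 ± 1.645 × 0.16 = [2.3168, 2.8432].
Exponentiate: [e^2.3168, e^2.8432] = [10.14, 17.17].

[10.14, 17.17]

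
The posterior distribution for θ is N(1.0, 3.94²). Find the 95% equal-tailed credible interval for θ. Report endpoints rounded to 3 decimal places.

[-6.722, 8.722]

The posterior is symmetric, so the 95% equal-tailed interval is θ = 1.0 ± z·3.94 with z = 1.960.
Half-width: 1.960 × 3.94 = 7.722.
1.0 − 7.722 = -6.722; 1.0 + 7.722 = 8.722.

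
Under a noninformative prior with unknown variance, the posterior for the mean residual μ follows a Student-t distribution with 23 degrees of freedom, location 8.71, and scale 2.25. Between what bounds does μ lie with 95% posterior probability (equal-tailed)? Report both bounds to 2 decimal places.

[4.06, 13.36]

The t_23 distribution is symmetric; the 95% interval is 8.71 ± t·2.25 with t_{0.975,23} = 2.069.
Half-width: 2.069 × 2.25 = 4.65.
8.71 − 4.65 = 4.06; 8.71 + 4.65 = 13.36.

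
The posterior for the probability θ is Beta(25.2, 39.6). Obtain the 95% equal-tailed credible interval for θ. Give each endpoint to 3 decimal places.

Posterior: Beta(25.2, 39.6).
Equal-tailed 95% interval: the 0.025 and 0.975 quantiles of Beta(25.2, 39.6).
Posterior mean ≈ 0.389, SD ≈ 0.060; a Normal approximation gives roughly [0.271, 0.507].
Exact: F⁻¹(0.025) = 0.275; F⁻¹(0.975) = 0.510.

[0.275, 0.510]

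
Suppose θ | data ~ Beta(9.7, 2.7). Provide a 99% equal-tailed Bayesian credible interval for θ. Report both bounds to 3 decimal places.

[0.434, 0.976]

Posterior: Beta(9.7, 2.7).
Equal-tailed 99% interval: the 0.005 and 0.995 quantiles of Beta(9.7, 2.7).
Posterior mean ≈ 0.782, SD ≈ 0.113; a Normal approximation gives roughly [0.492, 1.073].
Exact: F⁻¹(0.005) = 0.434; F⁻¹(0.995) = 0.976.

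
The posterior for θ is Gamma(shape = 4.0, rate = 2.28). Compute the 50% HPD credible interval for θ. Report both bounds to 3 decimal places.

[0.857, 1.915]

The posterior is unimodal and skewed, so the HPD interval has equal density at both endpoints and is the shortest 50% interval.
Solving f(0.857) = f(1.915) with F(1.915) − F(0.857) = 0.50 gives [0.857, 1.915].
For comparison, the equal-tailed interval is [1.112, 2.241]; the HPD is narrower and shifted toward the mode.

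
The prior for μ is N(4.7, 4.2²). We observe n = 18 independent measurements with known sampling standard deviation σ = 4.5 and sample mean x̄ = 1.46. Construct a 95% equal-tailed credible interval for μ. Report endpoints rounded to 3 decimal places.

[-0.361, 3.670]

Posterior precision = 1/4.2² + 18/4.5² = 0.0567 + 0.8889 = 0.9456, so posterior SD = 1.0284.
Posterior mean = (4.7/4.2² + 18·1.46/4.5²) / 0.9456 = 1.6542.
Interval: 1.6542 ± 1.960 × 1.0284 → [-0.361, 3.670].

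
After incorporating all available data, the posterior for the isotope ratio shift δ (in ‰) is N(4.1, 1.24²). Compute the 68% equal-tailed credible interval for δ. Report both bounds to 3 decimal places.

The posterior is symmetric, so the 68% equal-tailed interval is δ = 4.1 ± z·1.24 with z = 0.994.
Half-width: 0.994 × 1.24 = 1.233.
4.1 − 1.233 = 2.867; 4.1 + 1.233 = 5.333.

[2.867, 5.333]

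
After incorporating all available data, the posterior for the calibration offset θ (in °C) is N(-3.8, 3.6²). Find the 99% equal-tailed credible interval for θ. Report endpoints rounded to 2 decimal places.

The posterior is symmetric, so the 99% equal-tailed interval is θ = -3.8 ± z·3.6 with z = 2.576.
Half-width: 2.576 × 3.6 = 9.27.
-3.8 − 9.27 = -13.07; -3.8 + 9.27 = 5.47.

[-13.07, 5.47]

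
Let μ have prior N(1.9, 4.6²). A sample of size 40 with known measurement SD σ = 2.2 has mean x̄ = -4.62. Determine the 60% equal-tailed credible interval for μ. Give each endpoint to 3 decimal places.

[-4.875, -4.291]

Posterior precision = 1/4.6² + 40/2.2² = 0.0473 + 8.2645 = 8.3117, so posterior SD = 0.3469.
Posterior mean = (1.9/4.6² + 40·-4.62/2.2²) / 8.3117 = -4.5829.
Interval: -4.5829 ± 0.842 × 0.3469 → [-4.875, -4.291].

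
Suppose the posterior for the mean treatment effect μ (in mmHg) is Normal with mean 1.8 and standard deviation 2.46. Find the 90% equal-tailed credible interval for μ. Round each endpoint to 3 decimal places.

The posterior is symmetric, so the 90% equal-tailed interval is μ = 1.8 ± z·2.46 with z = 1.645.
Half-width: 1.645 × 2.46 = 4.046.
1.8 − 4.046 = -2.246; 1.8 + 4.046 = 5.846.

[-2.246, 5.846]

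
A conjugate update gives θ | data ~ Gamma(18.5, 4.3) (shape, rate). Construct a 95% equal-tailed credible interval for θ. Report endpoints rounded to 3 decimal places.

[2.570, 6.473]

Posterior: Gamma(shape 18.5, rate 4.3).
Equal-tailed 95% interval: Gamma(18.5, 4.3) quantiles at 0.025 and 0.975.
Posterior mean ≈ 4.302, SD ≈ 1.000; a Normal approximation gives roughly [2.342, 6.263].
Exact: lower = 2.570; upper = 6.473.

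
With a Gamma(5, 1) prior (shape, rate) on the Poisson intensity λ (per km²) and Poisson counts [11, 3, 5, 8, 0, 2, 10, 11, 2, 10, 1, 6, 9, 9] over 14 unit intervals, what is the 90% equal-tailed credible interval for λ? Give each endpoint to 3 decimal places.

Posterior: Gamma(5+87, 1+14) = Gamma(92, 15) (shape, rate).
Equal-tailed 90% interval: Gamma(92, 15) quantiles at 0.05 and 0.95.
Posterior mean ≈ 6.133, SD ≈ 0.639; a Normal approximation gives roughly [5.082, 7.185].
Exact: lower = 5.121; upper = 7.222.

[5.121, 7.222]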